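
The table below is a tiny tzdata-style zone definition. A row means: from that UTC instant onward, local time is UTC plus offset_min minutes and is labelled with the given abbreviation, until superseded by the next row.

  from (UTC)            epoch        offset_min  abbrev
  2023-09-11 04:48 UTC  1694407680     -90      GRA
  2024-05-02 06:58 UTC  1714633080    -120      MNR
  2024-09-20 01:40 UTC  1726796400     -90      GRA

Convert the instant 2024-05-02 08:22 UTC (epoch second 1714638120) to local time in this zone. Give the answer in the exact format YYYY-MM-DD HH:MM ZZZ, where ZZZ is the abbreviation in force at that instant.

2024-05-02 06:22 MNR

Query: 2024-05-02 08:22 UTC
Rule 2/3 (MNR, -02:00): 2024-05-02 06:58 UTC ≤ query < 2024-09-20 01:40 UTC
8·60 + 22 - 120 = 382 min
382 = 0·1440 + 382; 382 = 6·60 + 22 → 06:22, same day
→ 2024-05-02 06:22 MNR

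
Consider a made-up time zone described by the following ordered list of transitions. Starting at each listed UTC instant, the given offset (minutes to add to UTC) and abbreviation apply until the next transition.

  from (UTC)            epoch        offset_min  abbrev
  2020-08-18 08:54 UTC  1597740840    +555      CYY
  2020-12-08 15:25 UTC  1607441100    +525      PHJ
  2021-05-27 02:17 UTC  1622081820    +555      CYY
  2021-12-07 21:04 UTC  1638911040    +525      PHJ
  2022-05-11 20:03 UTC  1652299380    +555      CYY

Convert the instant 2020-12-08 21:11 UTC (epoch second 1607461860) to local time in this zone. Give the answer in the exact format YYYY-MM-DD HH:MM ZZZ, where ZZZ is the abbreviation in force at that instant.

2020-12-09 05:56 PHJ

Query: 2020-12-08 21:11 UTC
Rule 2/5 (PHJ, +08:45): 2020-12-08 15:25 UTC ≤ query < 2021-05-27 02:17 UTC
21·60 + 11 + 525 = 1796 min
1796 = 1·1440 + 356; 356 = 5·60 + 56 → 05:56, 2020-12-08 + 1 day = 2020-12-09
→ 2020-12-09 05:56 PHJ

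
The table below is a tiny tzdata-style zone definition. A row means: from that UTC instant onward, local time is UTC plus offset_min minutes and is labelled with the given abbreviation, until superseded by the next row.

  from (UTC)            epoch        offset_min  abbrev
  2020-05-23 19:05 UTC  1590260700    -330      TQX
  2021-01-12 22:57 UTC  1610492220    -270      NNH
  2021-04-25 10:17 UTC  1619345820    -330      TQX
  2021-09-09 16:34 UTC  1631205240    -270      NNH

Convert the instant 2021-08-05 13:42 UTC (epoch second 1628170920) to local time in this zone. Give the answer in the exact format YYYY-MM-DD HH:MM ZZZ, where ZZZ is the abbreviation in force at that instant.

Query: 2021-08-05 13:42 UTC
Rule 3/4 (TQX, -05:30): 2021-04-25 10:17 UTC ≤ query < 2021-09-09 16:34 UTC
13·60 + 42 - 330 = 492 min
492 = 0·1440 + 492; 492 = 8·60 + 12 → 08:12, same day
→ 2021-08-05 08:12 TQX

2021-08-05 08:12 TQX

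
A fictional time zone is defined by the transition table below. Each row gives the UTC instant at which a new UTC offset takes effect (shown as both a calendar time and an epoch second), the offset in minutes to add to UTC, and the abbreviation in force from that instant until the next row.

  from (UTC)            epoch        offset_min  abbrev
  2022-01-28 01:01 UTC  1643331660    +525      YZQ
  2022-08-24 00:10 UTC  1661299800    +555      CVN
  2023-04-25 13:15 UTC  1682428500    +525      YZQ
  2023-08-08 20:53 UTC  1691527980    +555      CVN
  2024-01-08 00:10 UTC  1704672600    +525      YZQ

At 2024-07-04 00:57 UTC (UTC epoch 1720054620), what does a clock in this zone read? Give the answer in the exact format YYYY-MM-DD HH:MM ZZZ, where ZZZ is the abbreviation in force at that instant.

Query: 2024-07-04 00:57 UTC
Rule 5/5 (YZQ, +08:45): 2024-01-08 00:10 UTC ≤ query < +∞
0·60 + 57 + 525 = 582 min
582 = 0·1440 + 582; 582 = 9·60 + 42 → 09:42, same day
→ 2024-07-04 09:42 YZQ

2024-07-04 09:42 YZQ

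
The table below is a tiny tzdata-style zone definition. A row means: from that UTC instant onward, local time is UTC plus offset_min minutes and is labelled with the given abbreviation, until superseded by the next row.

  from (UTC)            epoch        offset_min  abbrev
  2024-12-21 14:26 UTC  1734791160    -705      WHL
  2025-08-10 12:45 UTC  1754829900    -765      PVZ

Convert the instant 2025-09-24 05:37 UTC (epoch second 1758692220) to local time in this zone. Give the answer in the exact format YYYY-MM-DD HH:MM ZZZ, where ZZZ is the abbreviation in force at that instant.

Query: 2025-09-24 05:37 UTC
Rule 2/2 (PVZ, -12:45): 2025-08-10 12:45 UTC ≤ query < +∞
5·60 + 37 - 765 = -428 min
-428 = -1·1440 + 1012; 1012 = 16·60 + 52 → 16:52, 2025-09-24 - 1 day = 2025-09-23
→ 2025-09-23 16:52 PVZ

2025-09-23 16:52 PVZ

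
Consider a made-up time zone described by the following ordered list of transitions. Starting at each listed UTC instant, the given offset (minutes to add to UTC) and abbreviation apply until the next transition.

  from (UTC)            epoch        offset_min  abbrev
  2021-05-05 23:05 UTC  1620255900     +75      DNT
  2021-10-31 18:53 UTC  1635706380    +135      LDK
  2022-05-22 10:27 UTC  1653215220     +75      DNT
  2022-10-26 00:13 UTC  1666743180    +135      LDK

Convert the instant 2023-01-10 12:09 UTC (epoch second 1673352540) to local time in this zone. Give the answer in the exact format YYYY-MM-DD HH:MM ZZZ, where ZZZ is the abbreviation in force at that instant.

2023-01-10 14:24 LDK

Query: 2023-01-10 12:09 UTC
Rule 4/4 (LDK, +02:15): 2022-10-26 00:13 UTC ≤ query < +∞
12·60 + 9 + 135 = 864 min
864 = 0·1440 + 864; 864 = 14·60 + 24 → 14:24, same day
→ 2023-01-10 14:24 LDK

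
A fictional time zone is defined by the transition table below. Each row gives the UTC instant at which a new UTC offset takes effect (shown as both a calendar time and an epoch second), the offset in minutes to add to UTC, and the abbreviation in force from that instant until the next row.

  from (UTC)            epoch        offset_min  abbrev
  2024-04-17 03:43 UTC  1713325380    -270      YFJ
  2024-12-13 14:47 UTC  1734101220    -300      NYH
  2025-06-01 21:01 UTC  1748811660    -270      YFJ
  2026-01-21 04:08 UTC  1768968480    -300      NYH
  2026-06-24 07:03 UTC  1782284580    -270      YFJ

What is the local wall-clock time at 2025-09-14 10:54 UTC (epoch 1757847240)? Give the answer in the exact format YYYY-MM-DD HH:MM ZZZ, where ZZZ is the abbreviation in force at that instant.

2025-09-14 06:24 YFJ

Query: 2025-09-14 10:54 UTC
Rule 3/5 (YFJ, -04:30): 2025-06-01 21:01 UTC ≤ query < 2026-01-21 04:08 UTC
10·60 + 54 - 270 = 384 min
384 = 0·1440 + 384; 384 = 6·60 + 24 → 06:24, same day
→ 2025-09-14 06:24 YFJ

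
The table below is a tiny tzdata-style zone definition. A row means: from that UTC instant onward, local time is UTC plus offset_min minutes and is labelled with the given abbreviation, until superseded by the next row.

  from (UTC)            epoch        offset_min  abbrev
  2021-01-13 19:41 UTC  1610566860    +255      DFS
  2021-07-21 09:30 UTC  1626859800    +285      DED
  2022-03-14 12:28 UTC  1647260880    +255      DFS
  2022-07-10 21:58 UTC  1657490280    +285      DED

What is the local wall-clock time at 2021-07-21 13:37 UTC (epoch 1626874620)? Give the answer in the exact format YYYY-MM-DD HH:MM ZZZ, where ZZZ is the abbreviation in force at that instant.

2021-07-21 18:22 DED

Query: 2021-07-21 13:37 UTC
Rule 2/4 (DED, +04:45): 2021-07-21 09:30 UTC ≤ query < 2022-03-14 12:28 UTC
13·60 + 37 + 285 = 1102 min
1102 = 0·1440 + 1102; 1102 = 18·60 + 22 → 18:22, same day
→ 2021-07-21 18:22 DED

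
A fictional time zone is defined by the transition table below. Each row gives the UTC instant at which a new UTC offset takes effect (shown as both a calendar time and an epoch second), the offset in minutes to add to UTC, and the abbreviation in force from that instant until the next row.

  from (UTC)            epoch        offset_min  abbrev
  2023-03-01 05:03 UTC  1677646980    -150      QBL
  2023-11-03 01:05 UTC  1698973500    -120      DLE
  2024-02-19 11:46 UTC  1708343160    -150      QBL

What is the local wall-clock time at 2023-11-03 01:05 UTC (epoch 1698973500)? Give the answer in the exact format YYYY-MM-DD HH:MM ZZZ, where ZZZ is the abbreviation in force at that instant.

2023-11-02 23:05 DLE

Query: 2023-11-03 01:05 UTC
Rule 2/3 (DLE, -02:00): 2023-11-03 01:05 UTC ≤ query < 2024-02-19 11:46 UTC
1·60 + 5 - 120 = -55 min
-55 = -1·1440 + 1385; 1385 = 23·60 + 5 → 23:05, 2023-11-03 - 1 day = 2023-11-02
→ 2023-11-02 23:05 DLE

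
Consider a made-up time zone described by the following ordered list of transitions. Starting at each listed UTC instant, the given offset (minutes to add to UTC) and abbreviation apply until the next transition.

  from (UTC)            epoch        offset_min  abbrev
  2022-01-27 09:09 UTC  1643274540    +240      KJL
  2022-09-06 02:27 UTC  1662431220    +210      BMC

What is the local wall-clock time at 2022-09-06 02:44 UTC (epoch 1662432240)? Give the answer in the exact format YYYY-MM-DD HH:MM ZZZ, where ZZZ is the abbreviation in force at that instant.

2022-09-06 06:14 BMC

Query: 2022-09-06 02:44 UTC
Rule 2/2 (BMC, +03:30): 2022-09-06 02:27 UTC ≤ query < +∞
2·60 + 44 + 210 = 374 min
374 = 0·1440 + 374; 374 = 6·60 + 14 → 06:14, same day
→ 2022-09-06 06:14 BMC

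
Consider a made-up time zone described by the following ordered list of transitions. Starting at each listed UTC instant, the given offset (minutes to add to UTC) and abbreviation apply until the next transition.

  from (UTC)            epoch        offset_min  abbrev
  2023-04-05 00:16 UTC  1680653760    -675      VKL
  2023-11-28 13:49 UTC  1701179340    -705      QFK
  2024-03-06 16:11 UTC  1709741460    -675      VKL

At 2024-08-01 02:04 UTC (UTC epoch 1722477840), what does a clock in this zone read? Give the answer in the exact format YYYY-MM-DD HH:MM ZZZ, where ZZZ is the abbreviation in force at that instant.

Query: 2024-08-01 02:04 UTC
Rule 3/3 (VKL, -11:15): 2024-03-06 16:11 UTC ≤ query < +∞
2·60 + 4 - 675 = -551 min
-551 = -1·1440 + 889; 889 = 14·60 + 49 → 14:49, 2024-08-01 - 1 day = 2024-07-31
→ 2024-07-31 14:49 VKL

2024-07-31 14:49 VKL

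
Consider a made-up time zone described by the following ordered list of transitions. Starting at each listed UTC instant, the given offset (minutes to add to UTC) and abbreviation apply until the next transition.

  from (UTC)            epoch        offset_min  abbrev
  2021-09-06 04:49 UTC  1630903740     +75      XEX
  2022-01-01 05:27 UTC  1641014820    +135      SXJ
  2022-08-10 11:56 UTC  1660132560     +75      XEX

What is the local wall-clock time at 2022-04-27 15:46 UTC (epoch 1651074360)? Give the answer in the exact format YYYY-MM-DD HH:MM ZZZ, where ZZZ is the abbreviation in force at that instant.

2022-04-27 18:01 SXJ

Query: 2022-04-27 15:46 UTC
Rule 2/3 (SXJ, +02:15): 2022-01-01 05:27 UTC ≤ query < 2022-08-10 11:56 UTC
15·60 + 46 + 135 = 1081 min
1081 = 0·1440 + 1081; 1081 = 18·60 + 1 → 18:01, same day
→ 2022-04-27 18:01 SXJ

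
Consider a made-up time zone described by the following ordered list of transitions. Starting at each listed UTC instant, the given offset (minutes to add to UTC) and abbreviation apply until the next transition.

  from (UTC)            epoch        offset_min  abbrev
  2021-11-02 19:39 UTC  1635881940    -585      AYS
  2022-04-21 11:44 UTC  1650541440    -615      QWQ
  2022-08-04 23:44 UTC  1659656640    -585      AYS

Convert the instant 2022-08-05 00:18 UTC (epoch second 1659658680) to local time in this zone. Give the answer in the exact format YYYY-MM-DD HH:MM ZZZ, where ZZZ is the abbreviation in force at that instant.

Query: 2022-08-05 00:18 UTC
Rule 3/3 (AYS, -09:45): 2022-08-04 23:44 UTC ≤ query < +∞
0·60 + 18 - 585 = -567 min
-567 = -1·1440 + 873; 873 = 14·60 + 33 → 14:33, 2022-08-05 - 1 day = 2022-08-04
→ 2022-08-04 14:33 AYS

2022-08-04 14:33 AYS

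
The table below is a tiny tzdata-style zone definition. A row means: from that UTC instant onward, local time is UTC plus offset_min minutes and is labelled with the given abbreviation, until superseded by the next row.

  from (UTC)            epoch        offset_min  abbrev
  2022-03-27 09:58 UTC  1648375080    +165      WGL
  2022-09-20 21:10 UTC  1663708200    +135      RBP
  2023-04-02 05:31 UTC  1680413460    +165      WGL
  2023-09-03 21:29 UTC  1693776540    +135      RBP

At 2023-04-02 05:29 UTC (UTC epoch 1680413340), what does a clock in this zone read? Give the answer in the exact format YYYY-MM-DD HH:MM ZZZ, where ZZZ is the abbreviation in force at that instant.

Query: 2023-04-02 05:29 UTC
Rule 2/4 (RBP, +02:15): 2022-09-20 21:10 UTC ≤ query < 2023-04-02 05:31 UTC
5·60 + 29 + 135 = 464 min
464 = 0·1440 + 464; 464 = 7·60 + 44 → 07:44, same day
→ 2023-04-02 07:44 RBP

2023-04-02 07:44 RBP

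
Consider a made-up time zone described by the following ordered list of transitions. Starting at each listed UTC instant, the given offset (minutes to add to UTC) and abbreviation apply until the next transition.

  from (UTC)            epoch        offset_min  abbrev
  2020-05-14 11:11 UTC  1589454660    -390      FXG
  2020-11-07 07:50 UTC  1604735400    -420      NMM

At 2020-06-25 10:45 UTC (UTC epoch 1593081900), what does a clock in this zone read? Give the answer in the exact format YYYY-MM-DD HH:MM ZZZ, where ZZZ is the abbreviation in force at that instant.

Query: 2020-06-25 10:45 UTC
Rule 1/2 (FXG, -06:30): 2020-05-14 11:11 UTC ≤ query < 2020-11-07 07:50 UTC
10·60 + 45 - 390 = 255 min
255 = 0·1440 + 255; 255 = 4·60 + 15 → 04:15, same day
→ 2020-06-25 04:15 FXG

2020-06-25 04:15 FXG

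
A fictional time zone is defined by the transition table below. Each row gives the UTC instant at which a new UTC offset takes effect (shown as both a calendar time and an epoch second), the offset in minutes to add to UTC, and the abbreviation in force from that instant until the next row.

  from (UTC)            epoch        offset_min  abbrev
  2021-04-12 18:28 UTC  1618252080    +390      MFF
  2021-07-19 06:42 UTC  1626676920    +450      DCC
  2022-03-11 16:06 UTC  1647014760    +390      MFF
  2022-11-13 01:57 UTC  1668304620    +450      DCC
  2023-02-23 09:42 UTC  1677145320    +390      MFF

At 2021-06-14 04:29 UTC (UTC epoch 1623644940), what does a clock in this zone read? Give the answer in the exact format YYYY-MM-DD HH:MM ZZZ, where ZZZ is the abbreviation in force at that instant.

2021-06-14 10:59 MFF

Query: 2021-06-14 04:29 UTC
Rule 1/5 (MFF, +06:30): 2021-04-12 18:28 UTC ≤ query < 2021-07-19 06:42 UTC
4·60 + 29 + 390 = 659 min
659 = 0·1440 + 659; 659 = 10·60 + 59 → 10:59, same day
→ 2021-06-14 10:59 MFF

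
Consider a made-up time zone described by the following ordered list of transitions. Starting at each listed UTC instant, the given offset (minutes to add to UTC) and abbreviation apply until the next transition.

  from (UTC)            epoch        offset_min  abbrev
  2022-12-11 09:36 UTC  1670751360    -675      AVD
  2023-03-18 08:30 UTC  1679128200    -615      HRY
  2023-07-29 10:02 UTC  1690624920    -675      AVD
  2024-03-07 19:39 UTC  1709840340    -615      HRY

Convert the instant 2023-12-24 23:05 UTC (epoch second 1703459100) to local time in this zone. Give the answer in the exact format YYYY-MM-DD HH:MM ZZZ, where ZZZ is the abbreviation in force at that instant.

2023-12-24 11:50 AVD

Query: 2023-12-24 23:05 UTC
Rule 3/4 (AVD, -11:15): 2023-07-29 10:02 UTC ≤ query < 2024-03-07 19:39 UTC
23·60 + 5 - 675 = 710 min
710 = 0·1440 + 710; 710 = 11·60 + 50 → 11:50, same day
→ 2023-12-24 11:50 AVD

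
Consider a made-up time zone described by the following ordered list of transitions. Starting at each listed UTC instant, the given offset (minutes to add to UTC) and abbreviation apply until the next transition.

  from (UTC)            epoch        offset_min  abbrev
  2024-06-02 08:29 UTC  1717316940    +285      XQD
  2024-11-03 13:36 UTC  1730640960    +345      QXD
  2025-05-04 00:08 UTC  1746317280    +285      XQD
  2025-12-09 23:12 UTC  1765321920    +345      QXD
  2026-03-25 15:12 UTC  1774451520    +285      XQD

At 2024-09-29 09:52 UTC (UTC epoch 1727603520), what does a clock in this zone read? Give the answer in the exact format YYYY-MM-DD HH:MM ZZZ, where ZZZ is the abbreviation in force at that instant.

Query: 2024-09-29 09:52 UTC
Rule 1/5 (XQD, +04:45): 2024-06-02 08:29 UTC ≤ query < 2024-11-03 13:36 UTC
9·60 + 52 + 285 = 877 min
877 = 0·1440 + 877; 877 = 14·60 + 37 → 14:37, same day
→ 2024-09-29 14:37 XQD

2024-09-29 14:37 XQD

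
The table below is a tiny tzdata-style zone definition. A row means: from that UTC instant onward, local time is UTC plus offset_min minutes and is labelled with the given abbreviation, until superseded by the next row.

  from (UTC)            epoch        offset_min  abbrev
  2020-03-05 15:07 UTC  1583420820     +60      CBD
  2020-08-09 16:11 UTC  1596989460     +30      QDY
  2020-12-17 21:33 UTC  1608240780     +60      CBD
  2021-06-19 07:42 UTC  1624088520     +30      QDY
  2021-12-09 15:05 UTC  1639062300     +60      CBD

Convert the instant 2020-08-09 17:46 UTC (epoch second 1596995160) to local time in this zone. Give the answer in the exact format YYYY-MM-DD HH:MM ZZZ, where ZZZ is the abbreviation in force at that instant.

2020-08-09 18:16 QDY

Query: 2020-08-09 17:46 UTC
Rule 2/5 (QDY, +00:30): 2020-08-09 16:11 UTC ≤ query < 2020-12-17 21:33 UTC
17·60 + 46 + 30 = 1096 min
1096 = 0·1440 + 1096; 1096 = 18·60 + 16 → 18:16, same day
→ 2020-08-09 18:16 QDY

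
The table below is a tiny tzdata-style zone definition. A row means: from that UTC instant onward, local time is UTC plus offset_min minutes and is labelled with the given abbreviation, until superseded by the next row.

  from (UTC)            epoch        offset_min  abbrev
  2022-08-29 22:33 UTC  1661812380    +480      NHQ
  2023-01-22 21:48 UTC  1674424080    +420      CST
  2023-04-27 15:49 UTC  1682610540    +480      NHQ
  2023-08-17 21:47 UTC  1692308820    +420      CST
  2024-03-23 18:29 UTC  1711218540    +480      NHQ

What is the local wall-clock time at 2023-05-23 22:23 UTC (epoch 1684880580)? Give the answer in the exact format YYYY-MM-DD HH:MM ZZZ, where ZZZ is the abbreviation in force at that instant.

2023-05-24 06:23 NHQ

Query: 2023-05-23 22:23 UTC
Rule 3/5 (NHQ, +08:00): 2023-04-27 15:49 UTC ≤ query < 2023-08-17 21:47 UTC
22·60 + 23 + 480 = 1823 min
1823 = 1·1440 + 383; 383 = 6·60 + 23 → 06:23, 2023-05-23 + 1 day = 2023-05-24
→ 2023-05-24 06:23 NHQ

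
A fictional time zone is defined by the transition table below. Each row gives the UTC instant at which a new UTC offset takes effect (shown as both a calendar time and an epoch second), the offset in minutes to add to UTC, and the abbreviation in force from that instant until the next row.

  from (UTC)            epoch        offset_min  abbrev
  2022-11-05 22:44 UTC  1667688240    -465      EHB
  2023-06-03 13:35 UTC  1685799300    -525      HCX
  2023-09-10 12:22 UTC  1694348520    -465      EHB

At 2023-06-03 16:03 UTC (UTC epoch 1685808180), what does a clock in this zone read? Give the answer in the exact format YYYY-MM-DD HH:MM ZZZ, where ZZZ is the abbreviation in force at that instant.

2023-06-03 07:18 HCX

Query: 2023-06-03 16:03 UTC
Rule 2/3 (HCX, -08:45): 2023-06-03 13:35 UTC ≤ query < 2023-09-10 12:22 UTC
16·60 + 3 - 525 = 438 min
438 = 0·1440 + 438; 438 = 7·60 + 18 → 07:18, same day
→ 2023-06-03 07:18 HCX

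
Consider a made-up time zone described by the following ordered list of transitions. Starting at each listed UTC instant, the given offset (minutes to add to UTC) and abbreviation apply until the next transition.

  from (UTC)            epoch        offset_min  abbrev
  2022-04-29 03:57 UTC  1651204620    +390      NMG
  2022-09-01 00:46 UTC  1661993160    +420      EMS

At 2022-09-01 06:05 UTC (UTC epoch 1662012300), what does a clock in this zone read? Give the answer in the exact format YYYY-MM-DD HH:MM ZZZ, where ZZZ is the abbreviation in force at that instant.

Query: 2022-09-01 06:05 UTC
Rule 2/2 (EMS, +07:00): 2022-09-01 00:46 UTC ≤ query < +∞
6·60 + 5 + 420 = 785 min
785 = 0·1440 + 785; 785 = 13·60 + 5 → 13:05, same day
→ 2022-09-01 13:05 EMS

2022-09-01 13:05 EMS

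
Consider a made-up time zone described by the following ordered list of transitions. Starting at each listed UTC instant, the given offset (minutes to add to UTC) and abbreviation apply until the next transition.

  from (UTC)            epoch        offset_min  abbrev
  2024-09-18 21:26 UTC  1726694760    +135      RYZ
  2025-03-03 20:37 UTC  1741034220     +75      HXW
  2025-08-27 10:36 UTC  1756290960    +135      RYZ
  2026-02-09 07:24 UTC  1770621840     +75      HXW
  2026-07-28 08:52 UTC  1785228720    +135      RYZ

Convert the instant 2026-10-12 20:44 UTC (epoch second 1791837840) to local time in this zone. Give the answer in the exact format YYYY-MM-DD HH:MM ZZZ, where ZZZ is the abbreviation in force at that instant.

Query: 2026-10-12 20:44 UTC
Rule 5/5 (RYZ, +02:15): 2026-07-28 08:52 UTC ≤ query < +∞
20·60 + 44 + 135 = 1379 min
1379 = 0·1440 + 1379; 1379 = 22·60 + 59 → 22:59, same day
→ 2026-10-12 22:59 RYZ

2026-10-12 22:59 RYZ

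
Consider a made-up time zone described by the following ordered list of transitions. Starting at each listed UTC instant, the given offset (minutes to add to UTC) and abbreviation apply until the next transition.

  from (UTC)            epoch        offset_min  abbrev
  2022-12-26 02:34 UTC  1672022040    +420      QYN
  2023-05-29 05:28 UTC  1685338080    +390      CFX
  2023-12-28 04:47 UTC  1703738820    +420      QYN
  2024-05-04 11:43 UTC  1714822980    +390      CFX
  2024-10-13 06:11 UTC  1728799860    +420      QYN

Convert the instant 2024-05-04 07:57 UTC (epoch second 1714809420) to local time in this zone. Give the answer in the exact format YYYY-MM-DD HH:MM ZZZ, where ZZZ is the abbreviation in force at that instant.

2024-05-04 14:57 QYN

Query: 2024-05-04 07:57 UTC
Rule 3/5 (QYN, +07:00): 2023-12-28 04:47 UTC ≤ query < 2024-05-04 11:43 UTC
7·60 + 57 + 420 = 897 min
897 = 0·1440 + 897; 897 = 14·60 + 57 → 14:57, same day
→ 2024-05-04 14:57 QYN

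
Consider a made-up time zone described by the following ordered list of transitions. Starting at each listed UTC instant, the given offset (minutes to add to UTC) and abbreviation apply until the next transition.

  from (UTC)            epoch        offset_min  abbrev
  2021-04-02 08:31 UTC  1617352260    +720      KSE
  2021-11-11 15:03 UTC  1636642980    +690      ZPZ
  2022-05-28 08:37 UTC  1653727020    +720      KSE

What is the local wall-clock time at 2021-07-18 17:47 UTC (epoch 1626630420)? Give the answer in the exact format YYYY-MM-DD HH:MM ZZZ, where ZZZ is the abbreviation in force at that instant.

2021-07-19 05:47 KSE

Query: 2021-07-18 17:47 UTC
Rule 1/3 (KSE, +12:00): 2021-04-02 08:31 UTC ≤ query < 2021-11-11 15:03 UTC
17·60 + 47 + 720 = 1787 min
1787 = 1·1440 + 347; 347 = 5·60 + 47 → 05:47, 2021-07-18 + 1 day = 2021-07-19
→ 2021-07-19 05:47 KSE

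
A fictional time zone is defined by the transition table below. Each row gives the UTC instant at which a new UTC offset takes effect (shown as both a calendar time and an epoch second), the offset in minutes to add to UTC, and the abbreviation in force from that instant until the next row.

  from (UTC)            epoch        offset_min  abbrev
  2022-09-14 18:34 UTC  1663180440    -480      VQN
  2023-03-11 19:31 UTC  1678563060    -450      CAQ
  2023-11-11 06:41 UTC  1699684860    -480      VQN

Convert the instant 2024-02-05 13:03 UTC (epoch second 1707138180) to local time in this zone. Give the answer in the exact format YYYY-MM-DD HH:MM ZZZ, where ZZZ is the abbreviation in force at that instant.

2024-02-05 05:03 VQN

Query: 2024-02-05 13:03 UTC
Rule 3/3 (VQN, -08:00): 2023-11-11 06:41 UTC ≤ query < +∞
13·60 + 3 - 480 = 303 min
303 = 0·1440 + 303; 303 = 5·60 + 3 → 05:03, same day
→ 2024-02-05 05:03 VQN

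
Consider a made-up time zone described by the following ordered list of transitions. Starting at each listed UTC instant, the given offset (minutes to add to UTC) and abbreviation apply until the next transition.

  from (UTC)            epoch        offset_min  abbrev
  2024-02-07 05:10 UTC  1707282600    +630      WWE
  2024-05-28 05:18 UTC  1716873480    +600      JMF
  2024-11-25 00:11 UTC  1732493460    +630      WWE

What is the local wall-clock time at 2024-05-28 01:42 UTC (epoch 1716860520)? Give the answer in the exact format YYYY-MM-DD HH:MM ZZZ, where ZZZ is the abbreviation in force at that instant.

Query: 2024-05-28 01:42 UTC
Rule 1/3 (WWE, +10:30): 2024-02-07 05:10 UTC ≤ query < 2024-05-28 05:18 UTC
1·60 + 42 + 630 = 732 min
732 = 0·1440 + 732; 732 = 12·60 + 12 → 12:12, same day
→ 2024-05-28 12:12 WWE

2024-05-28 12:12 WWE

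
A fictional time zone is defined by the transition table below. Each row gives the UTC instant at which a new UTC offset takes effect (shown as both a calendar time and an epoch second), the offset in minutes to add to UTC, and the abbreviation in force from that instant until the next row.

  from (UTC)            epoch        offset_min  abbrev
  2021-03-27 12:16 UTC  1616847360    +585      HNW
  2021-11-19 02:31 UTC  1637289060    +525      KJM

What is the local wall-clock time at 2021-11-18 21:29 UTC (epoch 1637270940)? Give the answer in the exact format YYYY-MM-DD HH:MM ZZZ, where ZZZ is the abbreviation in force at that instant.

Query: 2021-11-18 21:29 UTC
Rule 1/2 (HNW, +09:45): 2021-03-27 12:16 UTC ≤ query < 2021-11-19 02:31 UTC
21·60 + 29 + 585 = 1874 min
1874 = 1·1440 + 434; 434 = 7·60 + 14 → 07:14, 2021-11-18 + 1 day = 2021-11-19
→ 2021-11-19 07:14 HNW

2021-11-19 07:14 HNW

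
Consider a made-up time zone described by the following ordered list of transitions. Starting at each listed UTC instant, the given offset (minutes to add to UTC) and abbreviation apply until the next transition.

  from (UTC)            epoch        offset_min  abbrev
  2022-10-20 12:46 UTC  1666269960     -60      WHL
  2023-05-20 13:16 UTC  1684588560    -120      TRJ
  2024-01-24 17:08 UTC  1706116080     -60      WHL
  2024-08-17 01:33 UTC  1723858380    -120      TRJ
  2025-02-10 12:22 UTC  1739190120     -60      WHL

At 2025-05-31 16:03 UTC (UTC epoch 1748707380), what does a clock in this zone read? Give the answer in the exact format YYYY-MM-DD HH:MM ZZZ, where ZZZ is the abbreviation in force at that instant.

2025-05-31 15:03 WHL

Query: 2025-05-31 16:03 UTC
Rule 5/5 (WHL, -01:00): 2025-02-10 12:22 UTC ≤ query < +∞
16·60 + 3 - 60 = 903 min
903 = 0·1440 + 903; 903 = 15·60 + 3 → 15:03, same day
→ 2025-05-31 15:03 WHL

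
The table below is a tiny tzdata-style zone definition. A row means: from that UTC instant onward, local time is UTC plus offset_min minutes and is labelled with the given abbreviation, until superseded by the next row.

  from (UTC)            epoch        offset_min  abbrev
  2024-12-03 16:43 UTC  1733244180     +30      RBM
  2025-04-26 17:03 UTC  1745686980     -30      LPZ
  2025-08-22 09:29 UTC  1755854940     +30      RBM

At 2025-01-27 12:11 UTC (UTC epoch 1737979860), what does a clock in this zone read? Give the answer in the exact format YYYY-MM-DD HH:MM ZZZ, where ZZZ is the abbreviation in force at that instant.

Query: 2025-01-27 12:11 UTC
Rule 1/3 (RBM, +00:30): 2024-12-03 16:43 UTC ≤ query < 2025-04-26 17:03 UTC
12·60 + 11 + 30 = 761 min
761 = 0·1440 + 761; 761 = 12·60 + 41 → 12:41, same day
→ 2025-01-27 12:41 RBM

2025-01-27 12:41 RBM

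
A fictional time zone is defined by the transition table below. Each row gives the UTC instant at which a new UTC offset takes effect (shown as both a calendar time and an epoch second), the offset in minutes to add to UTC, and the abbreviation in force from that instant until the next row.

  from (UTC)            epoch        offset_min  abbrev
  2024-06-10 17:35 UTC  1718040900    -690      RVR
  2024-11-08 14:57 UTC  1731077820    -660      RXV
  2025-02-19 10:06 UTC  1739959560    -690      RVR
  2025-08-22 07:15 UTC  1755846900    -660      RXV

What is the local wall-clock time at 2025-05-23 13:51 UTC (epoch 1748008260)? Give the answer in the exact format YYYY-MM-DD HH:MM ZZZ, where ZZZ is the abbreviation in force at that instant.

2025-05-23 02:21 RVR

Query: 2025-05-23 13:51 UTC
Rule 3/4 (RVR, -11:30): 2025-02-19 10:06 UTC ≤ query < 2025-08-22 07:15 UTC
13·60 + 51 - 690 = 141 min
141 = 0·1440 + 141; 141 = 2·60 + 21 → 02:21, same day
→ 2025-05-23 02:21 RVR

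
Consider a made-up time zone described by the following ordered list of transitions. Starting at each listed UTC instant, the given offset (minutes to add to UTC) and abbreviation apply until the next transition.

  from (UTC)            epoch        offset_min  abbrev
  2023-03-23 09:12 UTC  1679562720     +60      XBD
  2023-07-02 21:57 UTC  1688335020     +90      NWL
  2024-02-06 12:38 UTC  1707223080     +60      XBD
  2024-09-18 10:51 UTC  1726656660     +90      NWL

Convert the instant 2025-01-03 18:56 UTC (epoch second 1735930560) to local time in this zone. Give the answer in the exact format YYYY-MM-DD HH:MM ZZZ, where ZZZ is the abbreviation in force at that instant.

2025-01-03 20:26 NWL

Query: 2025-01-03 18:56 UTC
Rule 4/4 (NWL, +01:30): 2024-09-18 10:51 UTC ≤ query < +∞
18·60 + 56 + 90 = 1226 min
1226 = 0·1440 + 1226; 1226 = 20·60 + 26 → 20:26, same day
→ 2025-01-03 20:26 NWL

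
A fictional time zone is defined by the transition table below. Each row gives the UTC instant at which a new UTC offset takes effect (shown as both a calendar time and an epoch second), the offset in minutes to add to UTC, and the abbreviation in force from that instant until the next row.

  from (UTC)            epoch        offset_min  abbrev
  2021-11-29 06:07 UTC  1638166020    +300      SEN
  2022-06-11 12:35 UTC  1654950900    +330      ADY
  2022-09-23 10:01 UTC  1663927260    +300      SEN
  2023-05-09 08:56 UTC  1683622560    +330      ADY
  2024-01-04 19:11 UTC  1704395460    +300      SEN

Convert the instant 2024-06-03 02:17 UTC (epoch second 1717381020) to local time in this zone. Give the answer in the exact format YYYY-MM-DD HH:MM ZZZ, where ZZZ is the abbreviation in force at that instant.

Query: 2024-06-03 02:17 UTC
Rule 5/5 (SEN, +05:00): 2024-01-04 19:11 UTC ≤ query < +∞
2·60 + 17 + 300 = 437 min
437 = 0·1440 + 437; 437 = 7·60 + 17 → 07:17, same day
→ 2024-06-03 07:17 SEN

2024-06-03 07:17 SEN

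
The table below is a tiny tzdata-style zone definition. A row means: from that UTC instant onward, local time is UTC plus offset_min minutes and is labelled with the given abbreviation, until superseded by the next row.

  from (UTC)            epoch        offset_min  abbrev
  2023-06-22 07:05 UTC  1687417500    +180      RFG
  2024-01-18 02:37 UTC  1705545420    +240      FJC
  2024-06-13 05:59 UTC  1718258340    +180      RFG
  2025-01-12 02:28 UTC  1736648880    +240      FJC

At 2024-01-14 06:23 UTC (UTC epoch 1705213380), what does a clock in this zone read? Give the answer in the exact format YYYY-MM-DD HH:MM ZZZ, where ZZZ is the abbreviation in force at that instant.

2024-01-14 09:23 RFG

Query: 2024-01-14 06:23 UTC
Rule 1/4 (RFG, +03:00): 2023-06-22 07:05 UTC ≤ query < 2024-01-18 02:37 UTC
6·60 + 23 + 180 = 563 min
563 = 0·1440 + 563; 563 = 9·60 + 23 → 09:23, same day
→ 2024-01-14 09:23 RFG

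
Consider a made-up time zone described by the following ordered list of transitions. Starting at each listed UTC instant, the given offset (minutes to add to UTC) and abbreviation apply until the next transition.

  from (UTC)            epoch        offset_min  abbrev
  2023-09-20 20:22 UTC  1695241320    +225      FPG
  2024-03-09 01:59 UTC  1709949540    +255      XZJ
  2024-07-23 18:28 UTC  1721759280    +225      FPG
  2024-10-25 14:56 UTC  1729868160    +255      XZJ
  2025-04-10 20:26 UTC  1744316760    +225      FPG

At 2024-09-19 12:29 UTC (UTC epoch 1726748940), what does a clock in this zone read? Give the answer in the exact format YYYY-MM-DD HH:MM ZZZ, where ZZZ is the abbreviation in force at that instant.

Query: 2024-09-19 12:29 UTC
Rule 3/5 (FPG, +03:45): 2024-07-23 18:28 UTC ≤ query < 2024-10-25 14:56 UTC
12·60 + 29 + 225 = 974 min
974 = 0·1440 + 974; 974 = 16·60 + 14 → 16:14, same day
→ 2024-09-19 16:14 FPG

2024-09-19 16:14 FPG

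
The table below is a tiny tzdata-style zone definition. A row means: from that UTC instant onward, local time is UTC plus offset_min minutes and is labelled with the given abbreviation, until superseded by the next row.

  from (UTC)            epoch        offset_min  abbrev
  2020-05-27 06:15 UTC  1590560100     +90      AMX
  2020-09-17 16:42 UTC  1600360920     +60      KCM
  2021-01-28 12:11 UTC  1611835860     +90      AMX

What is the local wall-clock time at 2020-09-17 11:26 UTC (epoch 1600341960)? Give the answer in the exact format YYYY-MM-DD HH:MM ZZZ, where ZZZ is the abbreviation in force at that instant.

2020-09-17 12:56 AMX

Query: 2020-09-17 11:26 UTC
Rule 1/3 (AMX, +01:30): 2020-05-27 06:15 UTC ≤ query < 2020-09-17 16:42 UTC
11·60 + 26 + 90 = 776 min
776 = 0·1440 + 776; 776 = 12·60 + 56 → 12:56, same day
→ 2020-09-17 12:56 AMX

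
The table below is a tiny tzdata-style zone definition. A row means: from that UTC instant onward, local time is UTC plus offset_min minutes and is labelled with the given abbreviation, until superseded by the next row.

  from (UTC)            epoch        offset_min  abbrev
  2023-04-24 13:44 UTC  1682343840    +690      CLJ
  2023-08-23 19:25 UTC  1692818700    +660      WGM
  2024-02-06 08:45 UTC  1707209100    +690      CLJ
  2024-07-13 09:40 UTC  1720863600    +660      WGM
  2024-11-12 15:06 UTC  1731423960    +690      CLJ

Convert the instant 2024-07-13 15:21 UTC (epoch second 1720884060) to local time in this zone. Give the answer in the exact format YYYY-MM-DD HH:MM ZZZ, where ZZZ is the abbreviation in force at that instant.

2024-07-14 02:21 WGM

Query: 2024-07-13 15:21 UTC
Rule 4/5 (WGM, +11:00): 2024-07-13 09:40 UTC ≤ query < 2024-11-12 15:06 UTC
15·60 + 21 + 660 = 1581 min
1581 = 1·1440 + 141; 141 = 2·60 + 21 → 02:21, 2024-07-13 + 1 day = 2024-07-14
→ 2024-07-14 02:21 WGM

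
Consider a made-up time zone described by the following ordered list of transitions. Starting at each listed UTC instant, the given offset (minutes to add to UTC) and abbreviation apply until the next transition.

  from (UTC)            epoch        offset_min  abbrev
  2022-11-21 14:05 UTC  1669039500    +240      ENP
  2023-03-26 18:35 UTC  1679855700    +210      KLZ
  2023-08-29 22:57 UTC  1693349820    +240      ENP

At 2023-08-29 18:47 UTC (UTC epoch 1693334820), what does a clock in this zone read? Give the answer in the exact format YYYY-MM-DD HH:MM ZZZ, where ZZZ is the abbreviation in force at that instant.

2023-08-29 22:17 KLZ

Query: 2023-08-29 18:47 UTC
Rule 2/3 (KLZ, +03:30): 2023-03-26 18:35 UTC ≤ query < 2023-08-29 22:57 UTC
18·60 + 47 + 210 = 1337 min
1337 = 0·1440 + 1337; 1337 = 22·60 + 17 → 22:17, same day
→ 2023-08-29 22:17 KLZ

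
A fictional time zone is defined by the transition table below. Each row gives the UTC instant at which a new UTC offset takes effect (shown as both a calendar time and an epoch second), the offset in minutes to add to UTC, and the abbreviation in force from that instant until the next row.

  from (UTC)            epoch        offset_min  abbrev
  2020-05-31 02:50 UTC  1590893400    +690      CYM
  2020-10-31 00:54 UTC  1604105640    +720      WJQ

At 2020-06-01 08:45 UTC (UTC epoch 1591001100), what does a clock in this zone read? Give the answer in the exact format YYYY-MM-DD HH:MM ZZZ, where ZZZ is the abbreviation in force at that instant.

Query: 2020-06-01 08:45 UTC
Rule 1/2 (CYM, +11:30): 2020-05-31 02:50 UTC ≤ query < 2020-10-31 00:54 UTC
8·60 + 45 + 690 = 1215 min
1215 = 0·1440 + 1215; 1215 = 20·60 + 15 → 20:15, same day
→ 2020-06-01 20:15 CYM

2020-06-01 20:15 CYM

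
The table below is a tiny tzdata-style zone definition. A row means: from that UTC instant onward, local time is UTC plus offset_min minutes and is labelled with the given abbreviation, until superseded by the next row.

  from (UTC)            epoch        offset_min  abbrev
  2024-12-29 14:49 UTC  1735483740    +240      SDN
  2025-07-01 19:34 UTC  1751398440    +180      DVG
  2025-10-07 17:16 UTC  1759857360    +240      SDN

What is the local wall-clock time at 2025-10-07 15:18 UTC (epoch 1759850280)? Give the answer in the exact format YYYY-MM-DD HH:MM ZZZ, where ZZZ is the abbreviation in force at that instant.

2025-10-07 18:18 DVG

Query: 2025-10-07 15:18 UTC
Rule 2/3 (DVG, +03:00): 2025-07-01 19:34 UTC ≤ query < 2025-10-07 17:16 UTC
15·60 + 18 + 180 = 1098 min
1098 = 0·1440 + 1098; 1098 = 18·60 + 18 → 18:18, same day
→ 2025-10-07 18:18 DVG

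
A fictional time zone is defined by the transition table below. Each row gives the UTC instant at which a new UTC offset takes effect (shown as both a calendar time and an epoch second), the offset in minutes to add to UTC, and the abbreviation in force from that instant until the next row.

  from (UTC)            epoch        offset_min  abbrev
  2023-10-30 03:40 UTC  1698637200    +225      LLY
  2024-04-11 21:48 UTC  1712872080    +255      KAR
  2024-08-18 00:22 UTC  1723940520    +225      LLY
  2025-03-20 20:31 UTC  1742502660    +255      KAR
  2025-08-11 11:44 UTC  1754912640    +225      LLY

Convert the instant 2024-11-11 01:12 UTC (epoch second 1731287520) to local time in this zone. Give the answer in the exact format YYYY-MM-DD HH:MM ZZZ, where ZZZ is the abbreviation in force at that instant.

2024-11-11 04:57 LLY

Query: 2024-11-11 01:12 UTC
Rule 3/5 (LLY, +03:45): 2024-08-18 00:22 UTC ≤ query < 2025-03-20 20:31 UTC
1·60 + 12 + 225 = 297 min
297 = 0·1440 + 297; 297 = 4·60 + 57 → 04:57, same day
→ 2024-11-11 04:57 LLY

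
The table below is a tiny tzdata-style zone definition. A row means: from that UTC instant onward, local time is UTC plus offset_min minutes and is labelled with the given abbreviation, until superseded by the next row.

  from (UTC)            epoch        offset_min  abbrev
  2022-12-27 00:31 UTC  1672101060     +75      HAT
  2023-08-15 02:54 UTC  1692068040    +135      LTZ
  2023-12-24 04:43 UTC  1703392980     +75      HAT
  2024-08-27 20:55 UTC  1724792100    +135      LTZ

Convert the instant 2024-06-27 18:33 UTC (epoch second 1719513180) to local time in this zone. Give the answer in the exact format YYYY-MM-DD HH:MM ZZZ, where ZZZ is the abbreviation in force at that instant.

Query: 2024-06-27 18:33 UTC
Rule 3/4 (HAT, +01:15): 2023-12-24 04:43 UTC ≤ query < 2024-08-27 20:55 UTC
18·60 + 33 + 75 = 1188 min
1188 = 0·1440 + 1188; 1188 = 19·60 + 48 → 19:48, same day
→ 2024-06-27 19:48 HAT

2024-06-27 19:48 HAT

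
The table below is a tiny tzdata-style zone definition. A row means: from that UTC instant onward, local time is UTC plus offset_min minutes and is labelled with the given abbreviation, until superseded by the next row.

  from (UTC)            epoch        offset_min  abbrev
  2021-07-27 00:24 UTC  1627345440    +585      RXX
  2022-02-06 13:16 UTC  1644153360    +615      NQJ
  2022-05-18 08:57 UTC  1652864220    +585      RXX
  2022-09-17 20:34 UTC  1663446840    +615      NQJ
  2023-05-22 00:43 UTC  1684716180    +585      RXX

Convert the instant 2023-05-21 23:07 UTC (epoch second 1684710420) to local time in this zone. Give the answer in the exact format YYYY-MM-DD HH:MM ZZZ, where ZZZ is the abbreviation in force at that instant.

2023-05-22 09:22 NQJ

Query: 2023-05-21 23:07 UTC
Rule 4/5 (NQJ, +10:15): 2022-09-17 20:34 UTC ≤ query < 2023-05-22 00:43 UTC
23·60 + 7 + 615 = 2002 min
2002 = 1·1440 + 562; 562 = 9·60 + 22 → 09:22, 2023-05-21 + 1 day = 2023-05-22
→ 2023-05-22 09:22 NQJ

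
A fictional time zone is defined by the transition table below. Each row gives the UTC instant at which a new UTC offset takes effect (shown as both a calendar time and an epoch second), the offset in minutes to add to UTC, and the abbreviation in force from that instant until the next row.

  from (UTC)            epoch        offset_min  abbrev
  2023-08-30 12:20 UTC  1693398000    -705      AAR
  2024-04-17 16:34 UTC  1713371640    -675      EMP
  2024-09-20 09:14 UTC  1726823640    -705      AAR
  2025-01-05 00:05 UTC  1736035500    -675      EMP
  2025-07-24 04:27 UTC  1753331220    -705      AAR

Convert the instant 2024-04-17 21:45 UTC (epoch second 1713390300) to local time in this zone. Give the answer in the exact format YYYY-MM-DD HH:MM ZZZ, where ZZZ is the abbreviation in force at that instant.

2024-04-17 10:30 EMP

Query: 2024-04-17 21:45 UTC
Rule 2/5 (EMP, -11:15): 2024-04-17 16:34 UTC ≤ query < 2024-09-20 09:14 UTC
21·60 + 45 - 675 = 630 min
630 = 0·1440 + 630; 630 = 10·60 + 30 → 10:30, same day
→ 2024-04-17 10:30 EMP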